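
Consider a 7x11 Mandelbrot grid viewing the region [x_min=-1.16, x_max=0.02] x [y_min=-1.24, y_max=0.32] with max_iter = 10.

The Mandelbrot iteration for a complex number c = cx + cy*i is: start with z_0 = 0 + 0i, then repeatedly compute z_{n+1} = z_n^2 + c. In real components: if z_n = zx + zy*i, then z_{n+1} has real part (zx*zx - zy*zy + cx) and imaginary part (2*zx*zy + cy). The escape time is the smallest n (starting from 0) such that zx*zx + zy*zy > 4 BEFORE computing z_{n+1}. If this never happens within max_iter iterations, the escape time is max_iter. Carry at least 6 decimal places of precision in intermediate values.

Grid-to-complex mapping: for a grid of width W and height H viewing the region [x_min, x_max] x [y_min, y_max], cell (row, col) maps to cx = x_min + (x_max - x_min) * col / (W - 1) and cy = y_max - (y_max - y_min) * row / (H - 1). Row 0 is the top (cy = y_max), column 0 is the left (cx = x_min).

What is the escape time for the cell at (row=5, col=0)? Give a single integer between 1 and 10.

Answer: 5

Derivation:
z_0 = 0 + 0i, c = -1.1600 + -0.4600i
Iter 1: z = -1.1600 + -0.4600i, |z|^2 = 1.5572
Iter 2: z = -0.0260 + 0.6072i, |z|^2 = 0.3694
Iter 3: z = -1.5280 + -0.4916i, |z|^2 = 2.5765
Iter 4: z = 0.9332 + 1.0423i, |z|^2 = 1.9572
Iter 5: z = -1.3755 + 1.4853i, |z|^2 = 4.0979
Escaped at iteration 5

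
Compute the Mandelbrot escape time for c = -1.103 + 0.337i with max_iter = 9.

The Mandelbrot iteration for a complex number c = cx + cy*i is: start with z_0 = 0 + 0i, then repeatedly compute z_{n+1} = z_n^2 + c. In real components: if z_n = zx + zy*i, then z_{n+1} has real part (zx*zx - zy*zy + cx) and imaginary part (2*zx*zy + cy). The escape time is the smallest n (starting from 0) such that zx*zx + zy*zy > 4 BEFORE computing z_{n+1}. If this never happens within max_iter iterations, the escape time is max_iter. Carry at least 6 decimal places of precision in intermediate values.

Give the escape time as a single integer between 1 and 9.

z_0 = 0 + 0i, c = -1.1030 + 0.3370i
Iter 1: z = -1.1030 + 0.3370i, |z|^2 = 1.3302
Iter 2: z = 0.0000 + -0.4064i, |z|^2 = 0.1652
Iter 3: z = -1.2682 + 0.3370i, |z|^2 = 1.7218
Iter 4: z = 0.3917 + -0.5177i, |z|^2 = 0.4214
Iter 5: z = -1.2175 + -0.0686i, |z|^2 = 1.4871
Iter 6: z = 0.3747 + 0.5040i, |z|^2 = 0.3944
Iter 7: z = -1.2166 + 0.7147i, |z|^2 = 1.9909
Iter 8: z = -0.1336 + -1.4019i, |z|^2 = 1.9833

Answer: 9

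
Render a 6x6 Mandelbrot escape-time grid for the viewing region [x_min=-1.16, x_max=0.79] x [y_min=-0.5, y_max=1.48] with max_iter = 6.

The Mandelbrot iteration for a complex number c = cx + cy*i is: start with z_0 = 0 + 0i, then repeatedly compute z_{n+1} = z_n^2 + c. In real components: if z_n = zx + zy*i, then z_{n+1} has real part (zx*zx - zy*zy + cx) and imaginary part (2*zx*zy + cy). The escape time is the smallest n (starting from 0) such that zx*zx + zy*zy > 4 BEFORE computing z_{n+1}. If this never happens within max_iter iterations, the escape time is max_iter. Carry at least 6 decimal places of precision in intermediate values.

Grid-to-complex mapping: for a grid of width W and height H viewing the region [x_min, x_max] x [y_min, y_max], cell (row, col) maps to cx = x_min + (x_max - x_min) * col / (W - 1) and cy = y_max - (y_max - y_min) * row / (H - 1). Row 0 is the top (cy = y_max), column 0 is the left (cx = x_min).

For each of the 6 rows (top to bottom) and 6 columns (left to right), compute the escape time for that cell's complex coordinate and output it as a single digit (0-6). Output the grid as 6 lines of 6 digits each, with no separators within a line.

Answer: 222222
334422
356662
666663
666663
566663

Derivation:
(row=0, col=0): c = -1.1600 + 1.4800i → escape time 2
(row=0, col=1): c = -0.7700 + 1.4800i → escape time 2
(row=0, col=2): c = -0.3800 + 1.4800i → escape time 2
(row=0, col=3): c = 0.0100 + 1.4800i → escape time 2
(row=0, col=4): c = 0.4000 + 1.4800i → escape time 2
(row=0, col=5): c = 0.7900 + 1.4800i → escape time 2
(row=1, col=0): c = -1.1600 + 1.0840i → escape time 3
(row=1, col=1): c = -0.7700 + 1.0840i → escape time 3
(row=1, col=2): c = -0.3800 + 1.0840i → escape time 4
(row=1, col=3): c = 0.0100 + 1.0840i → escape time 4
(row=1, col=4): c = 0.4000 + 1.0840i → escape time 2
(row=1, col=5): c = 0.7900 + 1.0840i → escape time 2
(row=2, col=0): c = -1.1600 + 0.6880i → escape time 3
(row=2, col=1): c = -0.7700 + 0.6880i → escape time 5
(row=2, col=2): c = -0.3800 + 0.6880i → escape time 6
(row=2, col=3): c = 0.0100 + 0.6880i → escape time 6
(row=2, col=4): c = 0.4000 + 0.6880i → escape time 6
(row=2, col=5): c = 0.7900 + 0.6880i → escape time 2
(row=3, col=0): c = -1.1600 + 0.2920i → escape time 6
(row=3, col=1): c = -0.7700 + 0.2920i → escape time 6
(row=3, col=2): c = -0.3800 + 0.2920i → escape time 6
(row=3, col=3): c = 0.0100 + 0.2920i → escape time 6
(row=3, col=4): c = 0.4000 + 0.2920i → escape time 6
(row=3, col=5): c = 0.7900 + 0.2920i → escape time 3
(row=4, col=0): c = -1.1600 + -0.1040i → escape time 6
(row=4, col=1): c = -0.7700 + -0.1040i → escape time 6
(row=4, col=2): c = -0.3800 + -0.1040i → escape time 6
(row=4, col=3): c = 0.0100 + -0.1040i → escape time 6
(row=4, col=4): c = 0.4000 + -0.1040i → escape time 6
(row=4, col=5): c = 0.7900 + -0.1040i → escape time 3
(row=5, col=0): c = -1.1600 + -0.5000i → escape time 5
(row=5, col=1): c = -0.7700 + -0.5000i → escape time 6
(row=5, col=2): c = -0.3800 + -0.5000i → escape time 6
(row=5, col=3): c = 0.0100 + -0.5000i → escape time 6
(row=5, col=4): c = 0.4000 + -0.5000i → escape time 6
(row=5, col=5): c = 0.7900 + -0.5000i → escape time 3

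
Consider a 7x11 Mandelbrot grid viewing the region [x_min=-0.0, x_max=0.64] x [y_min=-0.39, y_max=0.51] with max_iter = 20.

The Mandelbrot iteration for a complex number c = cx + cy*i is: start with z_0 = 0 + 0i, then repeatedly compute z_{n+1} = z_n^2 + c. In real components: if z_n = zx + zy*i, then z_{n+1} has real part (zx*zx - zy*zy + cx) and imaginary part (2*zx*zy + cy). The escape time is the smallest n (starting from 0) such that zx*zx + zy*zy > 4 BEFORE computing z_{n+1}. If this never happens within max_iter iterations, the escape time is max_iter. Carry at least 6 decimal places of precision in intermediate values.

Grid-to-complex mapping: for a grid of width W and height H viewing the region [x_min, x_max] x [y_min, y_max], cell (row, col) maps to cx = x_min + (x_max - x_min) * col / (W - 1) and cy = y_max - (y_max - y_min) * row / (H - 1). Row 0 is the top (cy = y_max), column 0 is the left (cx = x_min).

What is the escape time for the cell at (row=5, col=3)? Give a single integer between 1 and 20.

z_0 = 0 + 0i, c = 0.3200 + 0.0600i
Iter 1: z = 0.3200 + 0.0600i, |z|^2 = 0.1060
Iter 2: z = 0.4188 + 0.0984i, |z|^2 = 0.1851
Iter 3: z = 0.4857 + 0.1424i, |z|^2 = 0.2562
Iter 4: z = 0.5356 + 0.1983i, |z|^2 = 0.3262
Iter 5: z = 0.5676 + 0.2725i, |z|^2 = 0.3964
Iter 6: z = 0.5679 + 0.3693i, |z|^2 = 0.4589
Iter 7: z = 0.5061 + 0.4794i, |z|^2 = 0.4860
Iter 8: z = 0.3463 + 0.5453i, |z|^2 = 0.4172
Iter 9: z = 0.1426 + 0.4376i, |z|^2 = 0.2119
Iter 10: z = 0.1488 + 0.1848i, |z|^2 = 0.0563
Iter 11: z = 0.3080 + 0.1150i, |z|^2 = 0.1081
Iter 12: z = 0.4016 + 0.1308i, |z|^2 = 0.1784
Iter 13: z = 0.4642 + 0.1651i, |z|^2 = 0.2427
Iter 14: z = 0.5082 + 0.2133i, |z|^2 = 0.3038
Iter 15: z = 0.5328 + 0.2768i, |z|^2 = 0.3605
Iter 16: z = 0.5273 + 0.3549i, |z|^2 = 0.4040
Iter 17: z = 0.4720 + 0.4343i, |z|^2 = 0.4114
Iter 18: z = 0.3542 + 0.4700i, |z|^2 = 0.3464
Iter 19: z = 0.2246 + 0.3930i, |z|^2 = 0.2048

Answer: 20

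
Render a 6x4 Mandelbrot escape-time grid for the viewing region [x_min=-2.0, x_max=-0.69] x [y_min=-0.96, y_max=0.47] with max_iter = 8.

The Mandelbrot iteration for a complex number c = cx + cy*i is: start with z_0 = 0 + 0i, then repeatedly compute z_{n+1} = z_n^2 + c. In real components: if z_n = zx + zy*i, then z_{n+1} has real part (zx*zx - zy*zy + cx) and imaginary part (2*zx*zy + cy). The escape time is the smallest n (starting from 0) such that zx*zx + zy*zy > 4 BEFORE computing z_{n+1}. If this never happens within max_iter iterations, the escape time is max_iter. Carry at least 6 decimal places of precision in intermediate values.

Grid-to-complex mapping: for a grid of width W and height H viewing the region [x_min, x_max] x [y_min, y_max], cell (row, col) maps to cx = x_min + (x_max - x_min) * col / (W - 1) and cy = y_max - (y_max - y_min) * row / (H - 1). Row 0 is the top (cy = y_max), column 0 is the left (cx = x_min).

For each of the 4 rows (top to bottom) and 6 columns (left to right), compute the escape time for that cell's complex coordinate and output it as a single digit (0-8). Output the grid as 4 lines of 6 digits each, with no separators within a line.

(row=0, col=0): c = -2.0000 + 0.4700i → escape time 1
(row=0, col=1): c = -1.7380 + 0.4700i → escape time 3
(row=0, col=2): c = -1.4760 + 0.4700i → escape time 3
(row=0, col=3): c = -1.2140 + 0.4700i → escape time 5
(row=0, col=4): c = -0.9520 + 0.4700i → escape time 5
(row=0, col=5): c = -0.6900 + 0.4700i → escape time 8
(row=1, col=0): c = -2.0000 + -0.0067i → escape time 1
(row=1, col=1): c = -1.7380 + -0.0067i → escape time 8
(row=1, col=2): c = -1.4760 + -0.0067i → escape time 8
(row=1, col=3): c = -1.2140 + -0.0067i → escape time 8
(row=1, col=4): c = -0.9520 + -0.0067i → escape time 8
(row=1, col=5): c = -0.6900 + -0.0067i → escape time 8
(row=2, col=0): c = -2.0000 + -0.4833i → escape time 1
(row=2, col=1): c = -1.7380 + -0.4833i → escape time 3
(row=2, col=2): c = -1.4760 + -0.4833i → escape time 3
(row=2, col=3): c = -1.2140 + -0.4833i → escape time 5
(row=2, col=4): c = -0.9520 + -0.4833i → escape time 5
(row=2, col=5): c = -0.6900 + -0.4833i → escape time 8
(row=3, col=0): c = -2.0000 + -0.9600i → escape time 1
(row=3, col=1): c = -1.7380 + -0.9600i → escape time 2
(row=3, col=2): c = -1.4760 + -0.9600i → escape time 3
(row=3, col=3): c = -1.2140 + -0.9600i → escape time 3
(row=3, col=4): c = -0.9520 + -0.9600i → escape time 3
(row=3, col=5): c = -0.6900 + -0.9600i → escape time 4

Answer: 133558
188888
133558
123334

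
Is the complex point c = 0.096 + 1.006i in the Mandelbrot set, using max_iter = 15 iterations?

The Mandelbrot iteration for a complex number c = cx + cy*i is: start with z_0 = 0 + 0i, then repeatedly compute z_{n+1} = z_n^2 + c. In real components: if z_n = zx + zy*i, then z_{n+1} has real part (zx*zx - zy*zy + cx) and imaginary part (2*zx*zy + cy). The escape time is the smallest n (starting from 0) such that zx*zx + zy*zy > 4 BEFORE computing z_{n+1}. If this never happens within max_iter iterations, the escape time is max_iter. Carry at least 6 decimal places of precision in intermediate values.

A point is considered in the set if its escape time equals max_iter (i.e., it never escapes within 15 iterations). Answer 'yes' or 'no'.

z_0 = 0 + 0i, c = 0.0960 + 1.0060i
Iter 1: z = 0.0960 + 1.0060i, |z|^2 = 1.0213
Iter 2: z = -0.9068 + 1.1992i, |z|^2 = 2.2603
Iter 3: z = -0.5196 + -1.1688i, |z|^2 = 1.6362
Iter 4: z = -1.0001 + 2.2207i, |z|^2 = 5.9320
Escaped at iteration 4

Answer: no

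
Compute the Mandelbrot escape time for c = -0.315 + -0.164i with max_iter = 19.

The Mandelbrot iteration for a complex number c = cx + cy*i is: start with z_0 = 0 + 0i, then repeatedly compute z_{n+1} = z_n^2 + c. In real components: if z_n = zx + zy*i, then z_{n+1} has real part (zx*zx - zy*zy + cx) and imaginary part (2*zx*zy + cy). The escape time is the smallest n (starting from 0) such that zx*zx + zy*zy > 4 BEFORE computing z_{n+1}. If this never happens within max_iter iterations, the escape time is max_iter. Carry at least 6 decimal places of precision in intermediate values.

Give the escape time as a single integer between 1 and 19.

Answer: 19

Derivation:
z_0 = 0 + 0i, c = -0.3150 + -0.1640i
Iter 1: z = -0.3150 + -0.1640i, |z|^2 = 0.1261
Iter 2: z = -0.2427 + -0.0607i, |z|^2 = 0.0626
Iter 3: z = -0.2598 + -0.1345i, |z|^2 = 0.0856
Iter 4: z = -0.2656 + -0.0941i, |z|^2 = 0.0794
Iter 5: z = -0.2533 + -0.1140i, |z|^2 = 0.0772
Iter 6: z = -0.2638 + -0.1062i, |z|^2 = 0.0809
Iter 7: z = -0.2567 + -0.1079i, |z|^2 = 0.0775
Iter 8: z = -0.2608 + -0.1086i, |z|^2 = 0.0798
Iter 9: z = -0.2588 + -0.1074i, |z|^2 = 0.0785
Iter 10: z = -0.2596 + -0.1084i, |z|^2 = 0.0791
Iter 11: z = -0.2594 + -0.1077i, |z|^2 = 0.0789
Iter 12: z = -0.2593 + -0.1081i, |z|^2 = 0.0789
Iter 13: z = -0.2594 + -0.1079i, |z|^2 = 0.0790
Iter 14: z = -0.2593 + -0.1080i, |z|^2 = 0.0789
Iter 15: z = -0.2594 + -0.1080i, |z|^2 = 0.0790
Iter 16: z = -0.2594 + -0.1080i, |z|^2 = 0.0789
Iter 17: z = -0.2594 + -0.1080i, |z|^2 = 0.0789
Iter 18: z = -0.2594 + -0.1080i, |z|^2 = 0.0789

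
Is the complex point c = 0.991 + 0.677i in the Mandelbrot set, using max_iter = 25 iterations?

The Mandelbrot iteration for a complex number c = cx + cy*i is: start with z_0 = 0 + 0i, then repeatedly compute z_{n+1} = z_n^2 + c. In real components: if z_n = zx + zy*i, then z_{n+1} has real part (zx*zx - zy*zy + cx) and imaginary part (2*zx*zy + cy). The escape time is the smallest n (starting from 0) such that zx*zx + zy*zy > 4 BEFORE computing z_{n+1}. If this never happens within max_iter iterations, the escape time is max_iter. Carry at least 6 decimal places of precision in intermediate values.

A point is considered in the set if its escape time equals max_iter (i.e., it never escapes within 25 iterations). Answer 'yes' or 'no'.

Answer: no

Derivation:
z_0 = 0 + 0i, c = 0.9910 + 0.6770i
Iter 1: z = 0.9910 + 0.6770i, |z|^2 = 1.4404
Iter 2: z = 1.5148 + 2.0188i, |z|^2 = 6.3701
Escaped at iteration 2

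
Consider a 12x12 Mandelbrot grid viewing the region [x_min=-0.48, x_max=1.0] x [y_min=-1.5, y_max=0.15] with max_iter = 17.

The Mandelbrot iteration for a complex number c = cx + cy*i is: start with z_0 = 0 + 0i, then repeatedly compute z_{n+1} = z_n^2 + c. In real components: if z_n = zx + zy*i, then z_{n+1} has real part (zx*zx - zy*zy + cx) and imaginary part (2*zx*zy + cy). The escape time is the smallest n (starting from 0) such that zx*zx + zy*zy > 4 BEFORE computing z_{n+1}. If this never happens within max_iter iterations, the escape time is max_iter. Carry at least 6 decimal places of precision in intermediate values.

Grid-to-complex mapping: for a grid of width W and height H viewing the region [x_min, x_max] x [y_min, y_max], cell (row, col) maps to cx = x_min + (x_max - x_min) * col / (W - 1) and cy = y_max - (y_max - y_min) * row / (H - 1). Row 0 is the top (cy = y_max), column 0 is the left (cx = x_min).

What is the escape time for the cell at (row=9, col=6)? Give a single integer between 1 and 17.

Answer: 2

Derivation:
z_0 = 0 + 0i, c = 0.3273 + -1.2000i
Iter 1: z = 0.3273 + -1.2000i, |z|^2 = 1.5471
Iter 2: z = -1.0056 + -1.9855i, |z|^2 = 4.9533
Escaped at iteration 2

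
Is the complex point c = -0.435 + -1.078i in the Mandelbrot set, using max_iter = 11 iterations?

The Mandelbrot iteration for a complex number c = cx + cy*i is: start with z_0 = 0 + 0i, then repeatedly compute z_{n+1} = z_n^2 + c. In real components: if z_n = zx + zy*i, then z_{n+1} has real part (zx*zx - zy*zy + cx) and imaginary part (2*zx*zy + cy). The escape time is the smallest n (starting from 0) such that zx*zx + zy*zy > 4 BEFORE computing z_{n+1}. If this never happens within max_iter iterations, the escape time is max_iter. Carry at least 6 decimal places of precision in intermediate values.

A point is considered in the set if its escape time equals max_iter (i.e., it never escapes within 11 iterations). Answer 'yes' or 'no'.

Answer: no

Derivation:
z_0 = 0 + 0i, c = -0.4350 + -1.0780i
Iter 1: z = -0.4350 + -1.0780i, |z|^2 = 1.3513
Iter 2: z = -1.4079 + -0.1401i, |z|^2 = 2.0017
Iter 3: z = 1.5274 + -0.6834i, |z|^2 = 2.8001
Iter 4: z = 1.4310 + -3.1657i, |z|^2 = 12.0694
Escaped at iteration 4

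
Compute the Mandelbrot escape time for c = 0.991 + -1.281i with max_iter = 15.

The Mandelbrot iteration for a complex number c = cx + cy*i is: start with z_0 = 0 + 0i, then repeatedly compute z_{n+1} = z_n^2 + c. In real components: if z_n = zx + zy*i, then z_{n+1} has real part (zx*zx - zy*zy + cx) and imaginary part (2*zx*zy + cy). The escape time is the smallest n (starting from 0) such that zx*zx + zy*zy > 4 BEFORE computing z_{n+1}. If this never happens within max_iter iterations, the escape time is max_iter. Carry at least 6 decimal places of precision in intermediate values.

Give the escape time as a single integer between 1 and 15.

z_0 = 0 + 0i, c = 0.9910 + -1.2810i
Iter 1: z = 0.9910 + -1.2810i, |z|^2 = 2.6230
Iter 2: z = 0.3321 + -3.8199i, |z|^2 = 14.7023
Escaped at iteration 2

Answer: 2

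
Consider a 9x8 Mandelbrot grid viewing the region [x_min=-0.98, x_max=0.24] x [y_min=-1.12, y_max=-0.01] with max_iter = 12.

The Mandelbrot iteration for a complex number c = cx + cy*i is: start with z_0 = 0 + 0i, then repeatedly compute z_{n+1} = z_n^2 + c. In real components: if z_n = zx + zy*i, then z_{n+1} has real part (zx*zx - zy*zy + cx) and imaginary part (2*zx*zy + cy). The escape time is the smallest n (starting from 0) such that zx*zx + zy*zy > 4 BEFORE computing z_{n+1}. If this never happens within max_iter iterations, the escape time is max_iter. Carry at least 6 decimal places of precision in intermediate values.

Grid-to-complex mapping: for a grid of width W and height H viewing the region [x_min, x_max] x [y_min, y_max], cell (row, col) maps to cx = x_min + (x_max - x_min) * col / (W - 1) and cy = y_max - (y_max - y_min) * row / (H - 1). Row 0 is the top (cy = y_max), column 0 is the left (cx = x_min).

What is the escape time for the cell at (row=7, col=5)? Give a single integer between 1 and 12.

Answer: 8

Derivation:
z_0 = 0 + 0i, c = -0.2175 + -1.1200i
Iter 1: z = -0.2175 + -1.1200i, |z|^2 = 1.3017
Iter 2: z = -1.4246 + -0.6328i, |z|^2 = 2.4299
Iter 3: z = 1.4115 + 0.6830i, |z|^2 = 2.4589
Iter 4: z = 1.3085 + 0.8081i, |z|^2 = 2.3651
Iter 5: z = 0.8417 + 0.9946i, |z|^2 = 1.6977
Iter 6: z = -0.4984 + 0.5543i, |z|^2 = 0.5557
Iter 7: z = -0.2763 + -1.6726i, |z|^2 = 2.8739
Iter 8: z = -2.9386 + -0.1956i, |z|^2 = 8.6738
Escaped at iteration 8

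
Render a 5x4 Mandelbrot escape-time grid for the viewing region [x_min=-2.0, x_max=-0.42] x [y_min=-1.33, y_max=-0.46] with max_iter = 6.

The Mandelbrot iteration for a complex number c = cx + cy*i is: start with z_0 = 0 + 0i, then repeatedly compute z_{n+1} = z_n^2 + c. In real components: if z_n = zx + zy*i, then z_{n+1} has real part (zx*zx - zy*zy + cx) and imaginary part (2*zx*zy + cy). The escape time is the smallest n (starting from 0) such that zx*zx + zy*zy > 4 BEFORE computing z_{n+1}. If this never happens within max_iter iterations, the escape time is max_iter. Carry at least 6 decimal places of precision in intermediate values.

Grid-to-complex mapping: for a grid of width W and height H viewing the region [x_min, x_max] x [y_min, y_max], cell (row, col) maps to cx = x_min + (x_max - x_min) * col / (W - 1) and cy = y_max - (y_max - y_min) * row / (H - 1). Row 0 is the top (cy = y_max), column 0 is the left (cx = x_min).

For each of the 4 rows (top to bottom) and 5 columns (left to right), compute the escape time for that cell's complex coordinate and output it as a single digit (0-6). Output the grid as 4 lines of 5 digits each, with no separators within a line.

Answer: 13666
13346
12334
11222

Derivation:
(row=0, col=0): c = -2.0000 + -0.4600i → escape time 1
(row=0, col=1): c = -1.6050 + -0.4600i → escape time 3
(row=0, col=2): c = -1.2100 + -0.4600i → escape time 6
(row=0, col=3): c = -0.8150 + -0.4600i → escape time 6
(row=0, col=4): c = -0.4200 + -0.4600i → escape time 6
(row=1, col=0): c = -2.0000 + -0.7500i → escape time 1
(row=1, col=1): c = -1.6050 + -0.7500i → escape time 3
(row=1, col=2): c = -1.2100 + -0.7500i → escape time 3
(row=1, col=3): c = -0.8150 + -0.7500i → escape time 4
(row=1, col=4): c = -0.4200 + -0.7500i → escape time 6
(row=2, col=0): c = -2.0000 + -1.0400i → escape time 1
(row=2, col=1): c = -1.6050 + -1.0400i → escape time 2
(row=2, col=2): c = -1.2100 + -1.0400i → escape time 3
(row=2, col=3): c = -0.8150 + -1.0400i → escape time 3
(row=2, col=4): c = -0.4200 + -1.0400i → escape time 4
(row=3, col=0): c = -2.0000 + -1.3300i → escape time 1
(row=3, col=1): c = -1.6050 + -1.3300i → escape time 1
(row=3, col=2): c = -1.2100 + -1.3300i → escape time 2
(row=3, col=3): c = -0.8150 + -1.3300i → escape time 2
(row=3, col=4): c = -0.4200 + -1.3300i → escape time 2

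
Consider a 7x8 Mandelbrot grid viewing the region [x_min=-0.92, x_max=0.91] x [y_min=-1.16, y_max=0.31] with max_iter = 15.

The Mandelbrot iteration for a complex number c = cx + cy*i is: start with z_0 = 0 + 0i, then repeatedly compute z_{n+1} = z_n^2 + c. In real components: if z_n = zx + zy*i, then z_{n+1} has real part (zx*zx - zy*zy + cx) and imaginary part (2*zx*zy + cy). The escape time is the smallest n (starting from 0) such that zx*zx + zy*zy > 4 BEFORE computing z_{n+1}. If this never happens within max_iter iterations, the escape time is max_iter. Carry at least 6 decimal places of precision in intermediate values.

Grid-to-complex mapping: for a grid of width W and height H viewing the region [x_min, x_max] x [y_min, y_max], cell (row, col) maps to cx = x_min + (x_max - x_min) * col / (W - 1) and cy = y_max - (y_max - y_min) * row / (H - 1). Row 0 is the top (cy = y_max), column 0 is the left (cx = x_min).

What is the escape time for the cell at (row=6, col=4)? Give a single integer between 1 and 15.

z_0 = 0 + 0i, c = 0.3000 + -0.9500i
Iter 1: z = 0.3000 + -0.9500i, |z|^2 = 0.9925
Iter 2: z = -0.5125 + -1.5200i, |z|^2 = 2.5731
Iter 3: z = -1.7477 + 0.6080i, |z|^2 = 3.4243
Iter 4: z = 2.9849 + -3.0753i, |z|^2 = 18.3671
Escaped at iteration 4

Answer: 4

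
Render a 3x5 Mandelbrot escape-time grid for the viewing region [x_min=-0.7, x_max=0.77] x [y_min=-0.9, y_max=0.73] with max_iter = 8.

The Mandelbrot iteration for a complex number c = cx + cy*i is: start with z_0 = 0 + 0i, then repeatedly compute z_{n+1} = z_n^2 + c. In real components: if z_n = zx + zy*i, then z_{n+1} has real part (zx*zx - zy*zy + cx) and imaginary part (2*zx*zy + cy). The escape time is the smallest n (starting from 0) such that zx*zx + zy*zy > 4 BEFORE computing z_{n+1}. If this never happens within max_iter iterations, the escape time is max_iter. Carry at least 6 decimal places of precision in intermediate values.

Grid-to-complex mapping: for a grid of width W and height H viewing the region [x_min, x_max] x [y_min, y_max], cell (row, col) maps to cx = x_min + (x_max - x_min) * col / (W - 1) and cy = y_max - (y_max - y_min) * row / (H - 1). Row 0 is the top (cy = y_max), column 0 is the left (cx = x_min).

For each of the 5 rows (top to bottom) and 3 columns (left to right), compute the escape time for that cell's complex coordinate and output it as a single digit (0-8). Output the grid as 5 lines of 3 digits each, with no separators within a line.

Answer: 482
883
883
883
462

Derivation:
(row=0, col=0): c = -0.7000 + 0.7300i → escape time 4
(row=0, col=1): c = 0.0350 + 0.7300i → escape time 8
(row=0, col=2): c = 0.7700 + 0.7300i → escape time 2
(row=1, col=0): c = -0.7000 + 0.3225i → escape time 8
(row=1, col=1): c = 0.0350 + 0.3225i → escape time 8
(row=1, col=2): c = 0.7700 + 0.3225i → escape time 3
(row=2, col=0): c = -0.7000 + -0.0850i → escape time 8
(row=2, col=1): c = 0.0350 + -0.0850i → escape time 8
(row=2, col=2): c = 0.7700 + -0.0850i → escape time 3
(row=3, col=0): c = -0.7000 + -0.4925i → escape time 8
(row=3, col=1): c = 0.0350 + -0.4925i → escape time 8
(row=3, col=2): c = 0.7700 + -0.4925i → escape time 3
(row=4, col=0): c = -0.7000 + -0.9000i → escape time 4
(row=4, col=1): c = 0.0350 + -0.9000i → escape time 6
(row=4, col=2): c = 0.7700 + -0.9000i → escape time 2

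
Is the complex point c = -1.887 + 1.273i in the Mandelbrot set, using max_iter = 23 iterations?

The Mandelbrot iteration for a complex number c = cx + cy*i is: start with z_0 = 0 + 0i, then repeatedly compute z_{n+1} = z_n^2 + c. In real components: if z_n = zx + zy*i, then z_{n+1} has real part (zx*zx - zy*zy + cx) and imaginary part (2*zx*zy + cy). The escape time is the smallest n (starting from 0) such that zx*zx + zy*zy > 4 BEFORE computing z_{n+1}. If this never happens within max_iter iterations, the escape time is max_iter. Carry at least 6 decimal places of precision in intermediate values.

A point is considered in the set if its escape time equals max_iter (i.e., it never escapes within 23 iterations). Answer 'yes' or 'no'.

Answer: no

Derivation:
z_0 = 0 + 0i, c = -1.8870 + 1.2730i
Iter 1: z = -1.8870 + 1.2730i, |z|^2 = 5.1813
Escaped at iteration 1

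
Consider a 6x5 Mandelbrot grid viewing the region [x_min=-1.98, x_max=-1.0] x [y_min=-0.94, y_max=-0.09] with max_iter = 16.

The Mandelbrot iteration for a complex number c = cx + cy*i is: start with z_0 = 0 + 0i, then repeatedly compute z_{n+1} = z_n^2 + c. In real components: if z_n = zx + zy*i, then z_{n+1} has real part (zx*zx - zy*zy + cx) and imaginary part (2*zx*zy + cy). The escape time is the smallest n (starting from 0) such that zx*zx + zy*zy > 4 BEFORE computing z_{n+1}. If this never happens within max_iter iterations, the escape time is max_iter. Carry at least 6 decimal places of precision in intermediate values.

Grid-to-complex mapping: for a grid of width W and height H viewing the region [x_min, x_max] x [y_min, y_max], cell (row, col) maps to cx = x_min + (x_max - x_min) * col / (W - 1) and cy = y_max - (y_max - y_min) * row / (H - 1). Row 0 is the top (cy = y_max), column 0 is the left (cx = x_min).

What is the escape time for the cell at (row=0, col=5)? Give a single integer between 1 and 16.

z_0 = 0 + 0i, c = -1.0000 + -0.0900i
Iter 1: z = -1.0000 + -0.0900i, |z|^2 = 1.0081
Iter 2: z = -0.0081 + 0.0900i, |z|^2 = 0.0082
Iter 3: z = -1.0080 + -0.0915i, |z|^2 = 1.0245
Iter 4: z = 0.0078 + 0.0944i, |z|^2 = 0.0090
Iter 5: z = -1.0088 + -0.0885i, |z|^2 = 1.0256
Iter 6: z = 0.0099 + 0.0886i, |z|^2 = 0.0080
Iter 7: z = -1.0078 + -0.0882i, |z|^2 = 1.0234
Iter 8: z = 0.0078 + 0.0878i, |z|^2 = 0.0078
Iter 9: z = -1.0077 + -0.0886i, |z|^2 = 1.0232
Iter 10: z = 0.0075 + 0.0886i, |z|^2 = 0.0079
Iter 11: z = -1.0078 + -0.0887i, |z|^2 = 1.0235
Iter 12: z = 0.0078 + 0.0887i, |z|^2 = 0.0079
Iter 13: z = -1.0078 + -0.0886i, |z|^2 = 1.0235
Iter 14: z = 0.0078 + 0.0886i, |z|^2 = 0.0079
Iter 15: z = -1.0078 + -0.0886i, |z|^2 = 1.0235

Answer: 16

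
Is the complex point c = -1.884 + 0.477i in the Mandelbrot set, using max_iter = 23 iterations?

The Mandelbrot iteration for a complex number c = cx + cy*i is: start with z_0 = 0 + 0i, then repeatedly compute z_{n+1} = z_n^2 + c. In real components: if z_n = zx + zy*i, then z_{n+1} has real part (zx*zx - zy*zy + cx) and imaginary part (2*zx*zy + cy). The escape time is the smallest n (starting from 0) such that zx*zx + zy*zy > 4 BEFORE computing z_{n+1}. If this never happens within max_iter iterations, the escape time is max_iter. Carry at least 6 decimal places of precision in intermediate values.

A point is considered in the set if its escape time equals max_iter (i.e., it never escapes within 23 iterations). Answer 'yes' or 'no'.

Answer: no

Derivation:
z_0 = 0 + 0i, c = -1.8840 + 0.4770i
Iter 1: z = -1.8840 + 0.4770i, |z|^2 = 3.7770
Iter 2: z = 1.4379 + -1.3203i, |z|^2 = 3.8109
Iter 3: z = -1.5597 + -3.3201i, |z|^2 = 13.4555
Escaped at iteration 3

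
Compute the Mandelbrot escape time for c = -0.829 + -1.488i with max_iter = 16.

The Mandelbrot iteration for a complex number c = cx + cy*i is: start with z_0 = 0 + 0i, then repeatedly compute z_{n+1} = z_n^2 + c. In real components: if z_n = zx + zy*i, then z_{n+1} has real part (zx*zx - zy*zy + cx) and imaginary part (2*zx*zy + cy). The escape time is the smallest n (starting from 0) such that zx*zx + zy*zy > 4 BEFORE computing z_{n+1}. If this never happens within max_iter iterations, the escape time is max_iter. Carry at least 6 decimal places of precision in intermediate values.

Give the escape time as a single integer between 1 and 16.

z_0 = 0 + 0i, c = -0.8290 + -1.4880i
Iter 1: z = -0.8290 + -1.4880i, |z|^2 = 2.9014
Iter 2: z = -2.3559 + 0.9791i, |z|^2 = 6.5089
Escaped at iteration 2

Answer: 2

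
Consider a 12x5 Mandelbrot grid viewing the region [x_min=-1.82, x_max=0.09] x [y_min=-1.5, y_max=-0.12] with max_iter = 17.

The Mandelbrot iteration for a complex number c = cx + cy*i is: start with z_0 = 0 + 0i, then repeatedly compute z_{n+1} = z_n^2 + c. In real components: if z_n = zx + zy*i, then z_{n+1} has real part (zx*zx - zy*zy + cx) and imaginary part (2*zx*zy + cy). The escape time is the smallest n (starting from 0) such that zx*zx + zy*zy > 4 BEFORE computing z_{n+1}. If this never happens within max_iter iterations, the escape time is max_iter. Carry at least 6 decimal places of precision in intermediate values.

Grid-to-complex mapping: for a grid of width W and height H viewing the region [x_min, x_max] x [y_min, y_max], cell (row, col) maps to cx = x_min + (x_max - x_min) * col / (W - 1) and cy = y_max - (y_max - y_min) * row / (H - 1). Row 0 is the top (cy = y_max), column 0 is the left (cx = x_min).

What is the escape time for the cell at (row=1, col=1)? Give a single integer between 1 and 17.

z_0 = 0 + 0i, c = -1.6464 + -0.4650i
Iter 1: z = -1.6464 + -0.4650i, |z|^2 = 2.9267
Iter 2: z = 0.8479 + 1.0661i, |z|^2 = 1.8556
Iter 3: z = -2.0640 + 1.3430i, |z|^2 = 6.0637
Escaped at iteration 3

Answer: 3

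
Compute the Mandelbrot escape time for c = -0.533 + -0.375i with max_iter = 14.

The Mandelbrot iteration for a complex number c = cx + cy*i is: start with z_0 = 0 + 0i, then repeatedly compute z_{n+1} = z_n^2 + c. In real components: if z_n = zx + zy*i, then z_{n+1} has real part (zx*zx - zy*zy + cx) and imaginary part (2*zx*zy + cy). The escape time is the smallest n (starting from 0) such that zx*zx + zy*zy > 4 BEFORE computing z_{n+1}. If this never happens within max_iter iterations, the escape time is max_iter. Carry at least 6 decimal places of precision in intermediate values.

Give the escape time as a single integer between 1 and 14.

Answer: 14

Derivation:
z_0 = 0 + 0i, c = -0.5330 + -0.3750i
Iter 1: z = -0.5330 + -0.3750i, |z|^2 = 0.4247
Iter 2: z = -0.3895 + 0.0248i, |z|^2 = 0.1524
Iter 3: z = -0.3819 + -0.3943i, |z|^2 = 0.3013
Iter 4: z = -0.5426 + -0.0739i, |z|^2 = 0.2999
Iter 5: z = -0.2440 + -0.2948i, |z|^2 = 0.1465
Iter 6: z = -0.5604 + -0.2311i, |z|^2 = 0.3674
Iter 7: z = -0.2724 + -0.1160i, |z|^2 = 0.0876
Iter 8: z = -0.4723 + -0.3118i, |z|^2 = 0.3203
Iter 9: z = -0.4072 + -0.0805i, |z|^2 = 0.1723
Iter 10: z = -0.3737 + -0.3095i, |z|^2 = 0.2354
Iter 11: z = -0.4891 + -0.1437i, |z|^2 = 0.2599
Iter 12: z = -0.3144 + -0.2344i, |z|^2 = 0.1538
Iter 13: z = -0.4891 + -0.2276i, |z|^2 = 0.2910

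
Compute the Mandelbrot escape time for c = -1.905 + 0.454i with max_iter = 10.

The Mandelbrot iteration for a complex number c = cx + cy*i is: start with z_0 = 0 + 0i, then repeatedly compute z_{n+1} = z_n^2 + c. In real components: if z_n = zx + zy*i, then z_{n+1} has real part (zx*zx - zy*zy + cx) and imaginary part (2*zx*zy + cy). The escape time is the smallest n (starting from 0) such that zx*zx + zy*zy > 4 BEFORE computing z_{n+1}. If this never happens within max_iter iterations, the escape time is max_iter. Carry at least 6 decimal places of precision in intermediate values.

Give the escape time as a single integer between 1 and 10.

Answer: 3

Derivation:
z_0 = 0 + 0i, c = -1.9050 + 0.4540i
Iter 1: z = -1.9050 + 0.4540i, |z|^2 = 3.8351
Iter 2: z = 1.5179 + -1.2757i, |z|^2 = 3.9316
Iter 3: z = -1.2285 + -3.4189i, |z|^2 = 13.1981
Escaped at iteration 3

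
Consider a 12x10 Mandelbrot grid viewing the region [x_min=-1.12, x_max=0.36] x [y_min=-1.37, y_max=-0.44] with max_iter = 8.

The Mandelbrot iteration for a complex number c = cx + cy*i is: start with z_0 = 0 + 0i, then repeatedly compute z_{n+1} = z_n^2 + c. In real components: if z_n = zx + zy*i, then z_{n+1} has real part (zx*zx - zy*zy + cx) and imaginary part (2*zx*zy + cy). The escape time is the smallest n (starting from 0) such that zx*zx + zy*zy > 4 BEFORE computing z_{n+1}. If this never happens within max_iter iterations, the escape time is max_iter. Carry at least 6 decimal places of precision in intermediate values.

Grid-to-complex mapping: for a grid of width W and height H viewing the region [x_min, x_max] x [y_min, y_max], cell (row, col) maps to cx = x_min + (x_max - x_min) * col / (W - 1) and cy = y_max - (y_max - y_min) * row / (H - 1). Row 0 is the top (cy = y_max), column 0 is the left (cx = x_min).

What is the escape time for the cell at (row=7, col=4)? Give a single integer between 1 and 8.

Answer: 3

Derivation:
z_0 = 0 + 0i, c = -0.5818 + -1.1633i
Iter 1: z = -0.5818 + -1.1633i, |z|^2 = 1.6919
Iter 2: z = -1.5967 + 0.1904i, |z|^2 = 2.5855
Iter 3: z = 1.9312 + -1.7712i, |z|^2 = 6.8669
Escaped at iteration 3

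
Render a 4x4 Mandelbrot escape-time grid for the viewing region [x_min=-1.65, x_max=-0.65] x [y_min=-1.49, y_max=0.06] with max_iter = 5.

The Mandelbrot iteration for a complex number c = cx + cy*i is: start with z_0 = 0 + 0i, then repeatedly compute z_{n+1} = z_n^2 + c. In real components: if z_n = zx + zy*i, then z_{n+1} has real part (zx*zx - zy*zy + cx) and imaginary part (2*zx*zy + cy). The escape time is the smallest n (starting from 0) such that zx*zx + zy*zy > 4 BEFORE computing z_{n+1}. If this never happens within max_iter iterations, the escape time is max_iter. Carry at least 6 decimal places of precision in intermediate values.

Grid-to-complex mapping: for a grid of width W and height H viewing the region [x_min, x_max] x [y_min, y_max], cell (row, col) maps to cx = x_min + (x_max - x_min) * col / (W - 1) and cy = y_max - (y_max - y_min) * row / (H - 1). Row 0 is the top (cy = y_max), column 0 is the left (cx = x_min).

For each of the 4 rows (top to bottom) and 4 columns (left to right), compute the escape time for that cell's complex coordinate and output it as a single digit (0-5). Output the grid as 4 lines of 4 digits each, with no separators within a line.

Answer: 5555
3455
2334
1222

Derivation:
(row=0, col=0): c = -1.6500 + 0.0600i → escape time 5
(row=0, col=1): c = -1.3167 + 0.0600i → escape time 5
(row=0, col=2): c = -0.9833 + 0.0600i → escape time 5
(row=0, col=3): c = -0.6500 + 0.0600i → escape time 5
(row=1, col=0): c = -1.6500 + -0.4567i → escape time 3
(row=1, col=1): c = -1.3167 + -0.4567i → escape time 4
(row=1, col=2): c = -0.9833 + -0.4567i → escape time 5
(row=1, col=3): c = -0.6500 + -0.4567i → escape time 5
(row=2, col=0): c = -1.6500 + -0.9733i → escape time 2
(row=2, col=1): c = -1.3167 + -0.9733i → escape time 3
(row=2, col=2): c = -0.9833 + -0.9733i → escape time 3
(row=2, col=3): c = -0.6500 + -0.9733i → escape time 4
(row=3, col=0): c = -1.6500 + -1.4900i → escape time 1
(row=3, col=1): c = -1.3167 + -1.4900i → escape time 2
(row=3, col=2): c = -0.9833 + -1.4900i → escape time 2
(row=3, col=3): c = -0.6500 + -1.4900i → escape time 2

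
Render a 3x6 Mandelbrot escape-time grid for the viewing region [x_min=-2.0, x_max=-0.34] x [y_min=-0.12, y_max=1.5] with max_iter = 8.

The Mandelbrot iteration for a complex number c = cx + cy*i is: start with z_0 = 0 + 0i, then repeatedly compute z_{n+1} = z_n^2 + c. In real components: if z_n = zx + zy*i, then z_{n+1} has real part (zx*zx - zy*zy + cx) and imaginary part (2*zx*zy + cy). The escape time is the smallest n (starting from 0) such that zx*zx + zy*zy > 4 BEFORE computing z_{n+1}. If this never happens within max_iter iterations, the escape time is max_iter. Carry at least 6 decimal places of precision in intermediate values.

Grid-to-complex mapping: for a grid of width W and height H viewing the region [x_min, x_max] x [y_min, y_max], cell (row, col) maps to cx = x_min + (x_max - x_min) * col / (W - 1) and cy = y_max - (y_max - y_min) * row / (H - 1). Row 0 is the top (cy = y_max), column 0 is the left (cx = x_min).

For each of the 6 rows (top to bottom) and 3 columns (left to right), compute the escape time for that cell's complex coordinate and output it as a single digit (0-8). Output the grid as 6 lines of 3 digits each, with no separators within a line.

Answer: 122
133
136
158
188
188

Derivation:
(row=0, col=0): c = -2.0000 + 1.5000i → escape time 1
(row=0, col=1): c = -1.1700 + 1.5000i → escape time 2
(row=0, col=2): c = -0.3400 + 1.5000i → escape time 2
(row=1, col=0): c = -2.0000 + 1.1760i → escape time 1
(row=1, col=1): c = -1.1700 + 1.1760i → escape time 3
(row=1, col=2): c = -0.3400 + 1.1760i → escape time 3
(row=2, col=0): c = -2.0000 + 0.8520i → escape time 1
(row=2, col=1): c = -1.1700 + 0.8520i → escape time 3
(row=2, col=2): c = -0.3400 + 0.8520i → escape time 6
(row=3, col=0): c = -2.0000 + 0.5280i → escape time 1
(row=3, col=1): c = -1.1700 + 0.5280i → escape time 5
(row=3, col=2): c = -0.3400 + 0.5280i → escape time 8
(row=4, col=0): c = -2.0000 + 0.2040i → escape time 1
(row=4, col=1): c = -1.1700 + 0.2040i → escape time 8
(row=4, col=2): c = -0.3400 + 0.2040i → escape time 8
(row=5, col=0): c = -2.0000 + -0.1200i → escape time 1
(row=5, col=1): c = -1.1700 + -0.1200i → escape time 8
(row=5, col=2): c = -0.3400 + -0.1200i → escape time 8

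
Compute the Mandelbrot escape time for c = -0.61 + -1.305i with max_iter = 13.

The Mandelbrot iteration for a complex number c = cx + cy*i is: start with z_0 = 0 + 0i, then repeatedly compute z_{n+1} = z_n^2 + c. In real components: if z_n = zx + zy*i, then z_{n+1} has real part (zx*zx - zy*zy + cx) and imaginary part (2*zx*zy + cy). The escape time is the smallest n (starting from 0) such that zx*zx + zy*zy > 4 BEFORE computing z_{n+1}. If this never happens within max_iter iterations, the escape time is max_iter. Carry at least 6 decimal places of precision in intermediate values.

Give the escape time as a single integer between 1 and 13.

Answer: 3

Derivation:
z_0 = 0 + 0i, c = -0.6100 + -1.3050i
Iter 1: z = -0.6100 + -1.3050i, |z|^2 = 2.0751
Iter 2: z = -1.9409 + 0.2871i, |z|^2 = 3.8496
Iter 3: z = 3.0748 + -2.4195i, |z|^2 = 15.3080
Escaped at iteration 3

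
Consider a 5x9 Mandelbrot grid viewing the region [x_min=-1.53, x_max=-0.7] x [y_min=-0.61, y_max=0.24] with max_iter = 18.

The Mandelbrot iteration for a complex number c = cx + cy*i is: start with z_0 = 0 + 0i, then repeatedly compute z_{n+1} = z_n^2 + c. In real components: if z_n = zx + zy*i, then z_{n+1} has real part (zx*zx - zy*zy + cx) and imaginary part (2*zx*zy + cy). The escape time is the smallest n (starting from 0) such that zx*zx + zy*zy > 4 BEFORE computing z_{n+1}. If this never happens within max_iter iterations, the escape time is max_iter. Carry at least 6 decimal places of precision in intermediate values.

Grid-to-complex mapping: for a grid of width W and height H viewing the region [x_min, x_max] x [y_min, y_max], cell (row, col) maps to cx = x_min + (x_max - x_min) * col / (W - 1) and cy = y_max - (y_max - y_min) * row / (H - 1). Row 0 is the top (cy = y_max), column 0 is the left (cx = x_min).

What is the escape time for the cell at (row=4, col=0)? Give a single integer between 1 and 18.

Answer: 5

Derivation:
z_0 = 0 + 0i, c = -1.5300 + -0.1850i
Iter 1: z = -1.5300 + -0.1850i, |z|^2 = 2.3751
Iter 2: z = 0.7767 + 0.3811i, |z|^2 = 0.7485
Iter 3: z = -1.0720 + 0.4070i, |z|^2 = 1.3148
Iter 4: z = -0.5464 + -1.0576i, |z|^2 = 1.4171
Iter 5: z = -2.3499 + 0.9708i, |z|^2 = 6.4644
Escaped at iteration 5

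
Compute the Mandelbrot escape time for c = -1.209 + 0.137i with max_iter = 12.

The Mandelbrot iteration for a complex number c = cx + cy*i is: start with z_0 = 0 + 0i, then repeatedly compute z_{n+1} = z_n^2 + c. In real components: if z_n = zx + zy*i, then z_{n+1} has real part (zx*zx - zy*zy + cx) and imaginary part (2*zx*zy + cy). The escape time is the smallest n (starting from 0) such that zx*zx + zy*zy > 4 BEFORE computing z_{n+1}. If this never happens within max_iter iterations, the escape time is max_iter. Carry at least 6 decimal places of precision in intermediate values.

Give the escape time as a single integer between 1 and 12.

z_0 = 0 + 0i, c = -1.2090 + 0.1370i
Iter 1: z = -1.2090 + 0.1370i, |z|^2 = 1.4805
Iter 2: z = 0.2339 + -0.1943i, |z|^2 = 0.0925
Iter 3: z = -1.1920 + 0.0461i, |z|^2 = 1.4230
Iter 4: z = 0.2098 + 0.0271i, |z|^2 = 0.0447
Iter 5: z = -1.1657 + 0.1484i, |z|^2 = 1.3809
Iter 6: z = 0.1279 + -0.2089i, |z|^2 = 0.0600
Iter 7: z = -1.2363 + 0.0836i, |z|^2 = 1.5354
Iter 8: z = 0.3124 + -0.0696i, |z|^2 = 0.1024
Iter 9: z = -1.1163 + 0.0935i, |z|^2 = 1.2548
Iter 10: z = 0.0283 + -0.0717i, |z|^2 = 0.0059
Iter 11: z = -1.2133 + 0.1329i, |z|^2 = 1.4899

Answer: 12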